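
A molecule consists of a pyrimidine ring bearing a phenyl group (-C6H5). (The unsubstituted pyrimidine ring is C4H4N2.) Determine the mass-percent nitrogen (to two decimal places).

17.94%

Atom tally by fragment:
  pyrimidine ring core → C:4 H:4 N:2
  (− 1 ring H displaced by substituents)
  + C6H5 → C:6 H:5
Element totals:
  C: 10
  H: 8
  N: 2
Molecular formula: C10H8N2.
Molar mass = 156.188 g/mol.
Mass from N: 2 × 14.007 = 28.014 g/mol.
%N = 28.014 / 156.188 × 100 = 17.94%.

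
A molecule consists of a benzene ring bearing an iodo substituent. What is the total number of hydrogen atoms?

Atom tally by fragment:
  benzene ring core → C:6 H:6
  (− 1 ring H displaced by substituents)
  + I → I:1
Element totals:
  C: 6
  H: 5
  I: 1

5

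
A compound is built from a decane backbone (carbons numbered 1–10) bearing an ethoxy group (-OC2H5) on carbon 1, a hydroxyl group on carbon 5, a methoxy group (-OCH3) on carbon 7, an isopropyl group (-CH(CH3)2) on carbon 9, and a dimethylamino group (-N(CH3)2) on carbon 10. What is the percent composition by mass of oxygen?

15.12%

Atom tally by fragment:
  C2H5OCH2 → C:3 H:7 O:1
  CH2 → C:1 H:2
  CH2 → C:1 H:2
  CH2 → C:1 H:2
  CH(OH) → C:1 H:2 O:1
  CH2 → C:1 H:2
  CH(OCH3) → C:2 H:4 O:1
  CH2 → C:1 H:2
  CH(CH(CH3)2) → C:4 H:8
  CH2N(CH3)2 → C:3 H:8 N:1
Element totals:
  C: 18
  H: 39
  N: 1
  O: 3
Molecular formula: C18H39NO3.
Molar mass = 317.514 g/mol.
Mass from O: 3 × 15.999 = 47.997 g/mol.
%O = 47.997 / 317.514 × 100 = 15.12%.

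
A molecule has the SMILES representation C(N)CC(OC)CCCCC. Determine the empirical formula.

Atom tally by fragment:
  H2NCH2 → C:1 H:4 N:1
  CH2 → C:1 H:2
  CH(OCH3) → C:2 H:4 O:1
  CH2 → C:1 H:2
  CH2 → C:1 H:2
  CH2 → C:1 H:2
  CH2 → C:1 H:2
  CH3 → C:1 H:3
Element totals:
  C: 9
  H: 21
  N: 1
  O: 1
Molecular formula: C9H21NO.
gcd of subscripts (9, 21, 1, 1) = 1, so the empirical formula equals the molecular formula.

C9H21NO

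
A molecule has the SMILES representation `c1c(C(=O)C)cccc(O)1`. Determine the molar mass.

136.15 g/mol

Atom tally by fragment:
  benzene ring core → C:6 H:6
  (− 2 ring H displaced by substituents)
  + COCH3 → C:2 H:3 O:1
  + OH → O:1 H:1
Element totals:
  C: 8
  H: 8
  O: 2
Molecular formula: C8H8O2.
  M = 8(12.011) + 8(1.008) + 2(15.999)
    = 96.088 + 8.064 + 31.998 = 136.150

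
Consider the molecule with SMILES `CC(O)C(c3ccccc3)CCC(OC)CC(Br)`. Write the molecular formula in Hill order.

C15H23BrO2

Atom tally by fragment:
  CH3 → C:1 H:3
  CH(OH) → C:1 H:2 O:1
  CH(C6H5) → C:7 H:6
  CH2 → C:1 H:2
  CH2 → C:1 H:2
  CH(OCH3) → C:2 H:4 O:1
  CH2 → C:1 H:2
  CH2Br → C:1 H:2 Br:1
Element totals:
  C: 15
  H: 23
  Br: 1
  O: 2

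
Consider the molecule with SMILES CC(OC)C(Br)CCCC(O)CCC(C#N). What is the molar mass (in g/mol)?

292.22 g/mol

Atom tally by fragment:
  CH3 → C:1 H:3
  CH(OCH3) → C:2 H:4 O:1
  CH(Br) → C:1 H:1 Br:1
  CH2 → C:1 H:2
  CH2 → C:1 H:2
  CH2 → C:1 H:2
  CH(OH) → C:1 H:2 O:1
  CH2 → C:1 H:2
  CH2 → C:1 H:2
  CH2CN → C:2 H:2 N:1
Element totals:
  C: 12
  H: 22
  Br: 1
  N: 1
  O: 2
Molecular formula: C12H22BrNO2.
  M = 12(12.011) + 22(1.008) + 79.904 + 14.007 + 2(15.999)
    = 144.132 + 22.176 + 79.904 + 14.007 + 31.998 = 292.217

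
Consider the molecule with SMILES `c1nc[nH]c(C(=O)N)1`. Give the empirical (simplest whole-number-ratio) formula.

Atom tally by fragment:
  imidazole ring core → C:3 H:4 N:2
  (− 1 ring H displaced by substituents)
  + CONH2 → C:1 H:2 O:1 N:1
Element totals:
  C: 4
  H: 5
  N: 3
  O: 1
Molecular formula: C4H5N3O.
gcd of subscripts (4, 5, 3, 1) = 1, so the empirical formula equals the molecular formula.

C4H5N3O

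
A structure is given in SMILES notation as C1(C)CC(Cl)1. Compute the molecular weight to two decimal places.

90.55 g/mol

Atom tally by fragment:
  cyclopropane ring core → C:3 H:6
  (− 2 ring H displaced by substituents)
  + CH3 → C:1 H:3
  + Cl → Cl:1
Element totals:
  C: 4
  H: 7
  Cl: 1
Molecular formula: C4H7Cl.
  M = 4(12.011) + 7(1.008) + 35.45
    = 48.044 + 7.056 + 35.450 = 90.550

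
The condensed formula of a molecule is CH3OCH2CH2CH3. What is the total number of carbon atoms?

Atom tally by fragment:
  CH3OCH2 → C:2 H:5 O:1
  CH2 → C:1 H:2
  CH3 → C:1 H:3
Element totals:
  C: 4
  H: 10
  O: 1

4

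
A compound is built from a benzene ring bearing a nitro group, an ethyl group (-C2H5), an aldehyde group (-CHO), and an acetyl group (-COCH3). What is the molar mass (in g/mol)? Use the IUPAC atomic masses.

Atom tally by fragment:
  benzene ring core → C:6 H:6
  (− 4 ring H displaced by substituents)
  + NO2 → N:1 O:2
  + C2H5 → C:2 H:5
  + CHO → C:1 H:1 O:1
  + COCH3 → C:2 H:3 O:1
Element totals:
  C: 11
  H: 11
  N: 1
  O: 4
Molecular formula: C11H11NO4.
  M = 11(12.011) + 11(1.008) + 14.007 + 4(15.999)
    = 132.121 + 11.088 + 14.007 + 63.996 = 221.212

221.21 g/mol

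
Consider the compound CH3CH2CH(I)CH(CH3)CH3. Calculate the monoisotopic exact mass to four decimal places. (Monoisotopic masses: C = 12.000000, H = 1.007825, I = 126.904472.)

212.0062

Atom tally by fragment:
  CH3 → C:1 H:3
  CH2 → C:1 H:2
  CH(I) → C:1 H:1 I:1
  CH(CH3) → C:2 H:4
  CH3 → C:1 H:3
Element totals:
  C: 6
  H: 13
  I: 1
Molecular formula: C6H13I.
  M = 6(12.0) + 13(1.007825) + 126.904472
    = 72.000000 + 13.101725 + 126.904472 = 212.006197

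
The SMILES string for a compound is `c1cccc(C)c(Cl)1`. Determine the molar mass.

126.58 g/mol

Atom tally by fragment:
  benzene ring core → C:6 H:6
  (− 2 ring H displaced by substituents)
  + CH3 → C:1 H:3
  + Cl → Cl:1
Element totals:
  C: 7
  H: 7
  Cl: 1
Molecular formula: C7H7Cl.
  M = 7(12.011) + 7(1.008) + 35.45
    = 84.077 + 7.056 + 35.450 = 126.583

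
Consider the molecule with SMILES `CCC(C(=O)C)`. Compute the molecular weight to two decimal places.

Atom tally by fragment:
  CH3 → C:1 H:3
  CH2 → C:1 H:2
  CH2COCH3 → C:3 H:5 O:1
Element totals:
  C: 5
  H: 10
  O: 1
Molecular formula: C5H10O.
  M = 5(12.011) + 10(1.008) + 15.999
    = 60.055 + 10.080 + 15.999 = 86.134

86.13 g/mol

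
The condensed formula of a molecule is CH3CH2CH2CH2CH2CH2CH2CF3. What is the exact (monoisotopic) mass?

Element totals:
  C: 8
  H: 15
  F: 3
Molecular formula: C8H15F3.
  M = 8(12.0) + 15(1.007825) + 3(18.998403)
    = 96.000000 + 15.117375 + 56.995209 = 168.112584

168.1126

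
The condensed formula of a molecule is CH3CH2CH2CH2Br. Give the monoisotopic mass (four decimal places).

135.9888

Atom tally by fragment:
  CH3 → C:1 H:3
  CH2 → C:1 H:2
  CH2 → C:1 H:2
  CH2Br → C:1 H:2 Br:1
Element totals:
  C: 4
  H: 9
  Br: 1
Molecular formula: C4H9Br.
  M = 4(12.0) + 9(1.007825) + 78.918338
    = 48.000000 + 9.070425 + 78.918338 = 135.988763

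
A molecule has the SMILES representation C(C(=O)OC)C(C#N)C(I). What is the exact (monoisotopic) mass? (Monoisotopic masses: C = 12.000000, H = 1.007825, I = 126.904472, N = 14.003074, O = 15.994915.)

Atom tally by fragment:
  CH3OOCCH2 → C:3 H:5 O:2
  CH(CN) → C:2 H:1 N:1
  CH2I → C:1 H:2 I:1
Element totals:
  C: 6
  H: 8
  I: 1
  N: 1
  O: 2
Molecular formula: C6H8INO2.
  M = 6(12.0) + 8(1.007825) + 126.904472 + 14.003074 + 2(15.994915)
    = 72.000000 + 8.062600 + 126.904472 + 14.003074 + 31.989830 = 252.959976

252.9600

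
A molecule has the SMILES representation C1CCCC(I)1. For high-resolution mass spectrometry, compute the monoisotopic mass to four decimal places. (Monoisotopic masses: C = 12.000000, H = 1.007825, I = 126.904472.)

195.9749

Atom tally by fragment:
  cyclopentane ring core → C:5 H:10
  (− 1 ring H displaced by substituents)
  + I → I:1
Element totals:
  C: 5
  H: 9
  I: 1
Molecular formula: C5H9I.
  M = 5(12.0) + 9(1.007825) + 126.904472
    = 60.000000 + 9.070425 + 126.904472 = 195.974897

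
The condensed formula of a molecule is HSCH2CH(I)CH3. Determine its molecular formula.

C3H7IS

Element totals:
  C: 3
  H: 7
  I: 1
  S: 1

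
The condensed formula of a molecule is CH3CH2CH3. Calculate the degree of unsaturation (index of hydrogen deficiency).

Element totals:
  C: 3
  H: 8
Molecular formula: C3H8.
DoU = (2C + 2 + N − H − X) / 2 = (2·3 + 2 + 0 − 8 − 0) / 2 = 0.

0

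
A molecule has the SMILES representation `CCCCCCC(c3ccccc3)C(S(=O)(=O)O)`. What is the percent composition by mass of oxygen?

Atom tally by fragment:
  CH3 → C:1 H:3
  CH2 → C:1 H:2
  CH2 → C:1 H:2
  CH2 → C:1 H:2
  CH2 → C:1 H:2
  CH2 → C:1 H:2
  CH(C6H5) → C:7 H:6
  CH2SO3H → C:1 H:3 S:1 O:3
Element totals:
  C: 14
  H: 22
  O: 3
  S: 1
Molecular formula: C14H22O3S.
Molar mass = 270.387 g/mol.
Mass from O: 3 × 15.999 = 47.997 g/mol.
%O = 47.997 / 270.387 × 100 = 17.75%.

17.75%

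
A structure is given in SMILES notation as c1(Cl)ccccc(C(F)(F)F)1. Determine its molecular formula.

C7H4ClF3

Atom tally by fragment:
  benzene ring core → C:6 H:6
  (− 2 ring H displaced by substituents)
  + Cl → Cl:1
  + CF3 → C:1 F:3
Element totals:
  C: 7
  H: 4
  Cl: 1
  F: 3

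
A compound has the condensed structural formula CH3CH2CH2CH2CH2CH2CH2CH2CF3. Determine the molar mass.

182.23 g/mol

Atom tally by fragment:
  CH3 → C:1 H:3
  CH2 → C:1 H:2
  CH2 → C:1 H:2
  CH2 → C:1 H:2
  CH2 → C:1 H:2
  CH2 → C:1 H:2
  CH2 → C:1 H:2
  CH2CF3 → C:2 H:2 F:3
Element totals:
  C: 9
  H: 17
  F: 3
Molecular formula: C9H17F3.
  M = 9(12.011) + 17(1.008) + 3(18.998)
    = 108.099 + 17.136 + 56.994 = 182.229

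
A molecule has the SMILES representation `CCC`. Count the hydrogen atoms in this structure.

Atom tally by fragment:
  CH3 → C:1 H:3
  CH2 → C:1 H:2
  CH3 → C:1 H:3
Element totals:
  C: 3
  H: 8

8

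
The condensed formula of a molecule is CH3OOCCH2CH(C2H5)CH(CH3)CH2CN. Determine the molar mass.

183.25 g/mol

Atom tally by fragment:
  CH3OOCCH2 → C:3 H:5 O:2
  CH(C2H5) → C:3 H:6
  CH(CH3) → C:2 H:4
  CH2CN → C:2 H:2 N:1
Element totals:
  C: 10
  H: 17
  N: 1
  O: 2
Molecular formula: C10H17NO2.
  M = 10(12.011) + 17(1.008) + 14.007 + 2(15.999)
    = 120.110 + 17.136 + 14.007 + 31.998 = 183.251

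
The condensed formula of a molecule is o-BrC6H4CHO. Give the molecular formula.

C7H5BrO

Element totals:
  C: 7
  H: 5
  Br: 1
  O: 1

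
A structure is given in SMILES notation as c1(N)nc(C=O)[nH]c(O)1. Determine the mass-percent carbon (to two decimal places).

Atom tally by fragment:
  imidazole ring core → C:3 H:4 N:2
  (− 3 ring H displaced by substituents)
  + NH2 → N:1 H:2
  + CHO → C:1 H:1 O:1
  + OH → O:1 H:1
Element totals:
  C: 4
  H: 5
  N: 3
  O: 2
Molecular formula: C4H5N3O2.
Molar mass = 127.103 g/mol.
Mass from C: 4 × 12.011 = 48.044 g/mol.
%C = 48.044 / 127.103 × 100 = 37.80%.

37.80%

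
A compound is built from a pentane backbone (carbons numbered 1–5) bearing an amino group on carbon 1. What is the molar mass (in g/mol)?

87.17 g/mol

Atom tally by fragment:
  H2NCH2 → C:1 H:4 N:1
  CH2 → C:1 H:2
  CH2 → C:1 H:2
  CH2 → C:1 H:2
  CH3 → C:1 H:3
Element totals:
  C: 5
  H: 13
  N: 1
Molecular formula: C5H13N.
  M = 5(12.011) + 13(1.008) + 14.007
    = 60.055 + 13.104 + 14.007 = 87.166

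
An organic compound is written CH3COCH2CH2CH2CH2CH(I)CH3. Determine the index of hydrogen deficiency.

1

Element totals:
  C: 8
  H: 15
  I: 1
  O: 1
Molecular formula: C8H15IO.
DoU = (2C + 2 + N − H − X) / 2 = (2·8 + 2 + 0 − 15 − 1) / 2 = 1.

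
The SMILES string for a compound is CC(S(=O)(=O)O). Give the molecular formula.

Atom tally by fragment:
  CH3 → C:1 H:3
  CH2SO3H → C:1 H:3 S:1 O:3
Element totals:
  C: 2
  H: 6
  O: 3
  S: 1

C2H6O3S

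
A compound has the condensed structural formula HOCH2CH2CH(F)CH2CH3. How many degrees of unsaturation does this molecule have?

0

Element totals:
  C: 5
  H: 11
  F: 1
  O: 1
Molecular formula: C5H11FO.
DoU = (2C + 2 + N − H − X) / 2 = (2·5 + 2 + 0 − 11 − 1) / 2 = 0.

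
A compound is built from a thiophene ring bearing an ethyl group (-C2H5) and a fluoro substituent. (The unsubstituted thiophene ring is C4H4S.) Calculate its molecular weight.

Atom tally by fragment:
  thiophene ring core → C:4 H:4 S:1
  (− 2 ring H displaced by substituents)
  + C2H5 → C:2 H:5
  + F → F:1
Element totals:
  C: 6
  H: 7
  F: 1
  S: 1
Molecular formula: C6H7FS.
  M = 6(12.011) + 7(1.008) + 18.998 + 32.06
    = 72.066 + 7.056 + 18.998 + 32.060 = 130.180

130.18 g/mol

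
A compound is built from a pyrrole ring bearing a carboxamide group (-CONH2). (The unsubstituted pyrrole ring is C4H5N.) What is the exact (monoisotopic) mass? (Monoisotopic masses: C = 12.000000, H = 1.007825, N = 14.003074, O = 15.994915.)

Atom tally by fragment:
  pyrrole ring core → C:4 H:5 N:1
  (− 1 ring H displaced by substituents)
  + CONH2 → C:1 H:2 O:1 N:1
Element totals:
  C: 5
  H: 6
  N: 2
  O: 1
Molecular formula: C5H6N2O.
  M = 5(12.0) + 6(1.007825) + 2(14.003074) + 15.994915
    = 60.000000 + 6.046950 + 28.006148 + 15.994915 = 110.048013

110.0480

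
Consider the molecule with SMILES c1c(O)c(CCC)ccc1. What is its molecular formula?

C9H12O

Atom tally by fragment:
  benzene ring core → C:6 H:6
  (− 2 ring H displaced by substituents)
  + OH → O:1 H:1
  + CH2CH2CH3 → C:3 H:7
Element totals:
  C: 9
  H: 12
  O: 1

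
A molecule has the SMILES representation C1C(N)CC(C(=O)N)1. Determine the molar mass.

114.15 g/mol

Atom tally by fragment:
  cyclobutane ring core → C:4 H:8
  (− 2 ring H displaced by substituents)
  + NH2 → N:1 H:2
  + CONH2 → C:1 H:2 O:1 N:1
Element totals:
  C: 5
  H: 10
  N: 2
  O: 1
Molecular formula: C5H10N2O.
  M = 5(12.011) + 10(1.008) + 2(14.007) + 15.999
    = 60.055 + 10.080 + 28.014 + 15.999 = 114.148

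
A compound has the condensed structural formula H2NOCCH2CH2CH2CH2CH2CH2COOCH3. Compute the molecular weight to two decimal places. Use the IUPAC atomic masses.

Atom tally by fragment:
  H2NOCCH2 → C:2 H:4 O:1 N:1
  CH2 → C:1 H:2
  CH2 → C:1 H:2
  CH2 → C:1 H:2
  CH2 → C:1 H:2
  CH2COOCH3 → C:3 H:5 O:2
Element totals:
  C: 9
  H: 17
  N: 1
  O: 3
Molecular formula: C9H17NO3.
  M = 9(12.011) + 17(1.008) + 14.007 + 3(15.999)
    = 108.099 + 17.136 + 14.007 + 47.997 = 187.239

187.24 g/mol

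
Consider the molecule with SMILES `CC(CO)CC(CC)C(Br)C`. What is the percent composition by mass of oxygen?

7.17%

Atom tally by fragment:
  CH3 → C:1 H:3
  CH(CH2OH) → C:2 H:4 O:1
  CH2 → C:1 H:2
  CH(C2H5) → C:3 H:6
  CH(Br) → C:1 H:1 Br:1
  CH3 → C:1 H:3
Element totals:
  C: 9
  H: 19
  Br: 1
  O: 1
Molecular formula: C9H19BrO.
Molar mass = 223.154 g/mol.
Mass from O: 1 × 15.999 = 15.999 g/mol.
%O = 15.999 / 223.154 × 100 = 7.17%.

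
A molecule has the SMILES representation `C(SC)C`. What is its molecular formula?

C3H8S

Atom tally by fragment:
  CH3SCH2 → C:2 H:5 S:1
  CH3 → C:1 H:3
Element totals:
  C: 3
  H: 8
  S: 1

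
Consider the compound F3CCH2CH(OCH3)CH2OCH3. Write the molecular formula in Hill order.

Element totals:
  C: 6
  H: 11
  F: 3
  O: 2

C6H11F3O2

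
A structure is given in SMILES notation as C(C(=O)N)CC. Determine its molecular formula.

Atom tally by fragment:
  H2NOCCH2 → C:2 H:4 O:1 N:1
  CH2 → C:1 H:2
  CH3 → C:1 H:3
Element totals:
  C: 4
  H: 9
  N: 1
  O: 1

C4H9NO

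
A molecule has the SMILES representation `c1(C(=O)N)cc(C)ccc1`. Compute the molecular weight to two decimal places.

Atom tally by fragment:
  benzene ring core → C:6 H:6
  (− 2 ring H displaced by substituents)
  + CONH2 → C:1 H:2 O:1 N:1
  + CH3 → C:1 H:3
Element totals:
  C: 8
  H: 9
  N: 1
  O: 1
Molecular formula: C8H9NO.
  M = 8(12.011) + 9(1.008) + 14.007 + 15.999
    = 96.088 + 9.072 + 14.007 + 15.999 = 135.166

135.17 g/mol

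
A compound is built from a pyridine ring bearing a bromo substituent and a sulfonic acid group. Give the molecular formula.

C5H4BrNO3S

Atom tally by fragment:
  pyridine ring core → C:5 H:5 N:1
  (− 2 ring H displaced by substituents)
  + Br → Br:1
  + SO3H → S:1 O:3 H:1
Element totals:
  C: 5
  H: 4
  Br: 1
  N: 1
  O: 3
  S: 1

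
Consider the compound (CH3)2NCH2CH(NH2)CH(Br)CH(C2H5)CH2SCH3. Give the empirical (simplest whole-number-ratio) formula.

C10H23BrN2S

Atom tally by fragment:
  (CH3)2NCH2 → C:3 H:8 N:1
  CH(NH2) → C:1 H:3 N:1
  CH(Br) → C:1 H:1 Br:1
  CH(C2H5) → C:3 H:6
  CH2SCH3 → C:2 H:5 S:1
Element totals:
  C: 10
  H: 23
  Br: 1
  N: 2
  S: 1
Molecular formula: C10H23BrN2S.
gcd of subscripts (1, 10, 23, 2, 1) = 1, so the empirical formula equals the molecular formula.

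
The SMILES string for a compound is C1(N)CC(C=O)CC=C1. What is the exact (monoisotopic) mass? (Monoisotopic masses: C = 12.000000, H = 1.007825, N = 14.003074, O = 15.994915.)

125.0841

Atom tally by fragment:
  cyclohexene ring core → C:6 H:10
  (− 2 ring H displaced by substituents)
  + NH2 → N:1 H:2
  + CHO → C:1 H:1 O:1
Element totals:
  C: 7
  H: 11
  N: 1
  O: 1
Molecular formula: C7H11NO.
  M = 7(12.0) + 11(1.007825) + 14.003074 + 15.994915
    = 84.000000 + 11.086075 + 14.003074 + 15.994915 = 125.084064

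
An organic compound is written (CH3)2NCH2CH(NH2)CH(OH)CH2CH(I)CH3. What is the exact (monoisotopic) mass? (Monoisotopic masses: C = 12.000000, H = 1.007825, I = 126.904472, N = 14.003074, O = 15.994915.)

Element totals:
  C: 8
  H: 19
  I: 1
  N: 2
  O: 1
Molecular formula: C8H19IN2O.
  M = 8(12.0) + 19(1.007825) + 126.904472 + 2(14.003074) + 15.994915
    = 96.000000 + 19.148675 + 126.904472 + 28.006148 + 15.994915 = 286.054210

286.0542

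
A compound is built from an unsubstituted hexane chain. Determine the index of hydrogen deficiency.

Atom tally by fragment:
  CH3 → C:1 H:3
  CH2 → C:1 H:2
  CH2 → C:1 H:2
  CH2 → C:1 H:2
  CH2 → C:1 H:2
  CH3 → C:1 H:3
Element totals:
  C: 6
  H: 14
Molecular formula: C6H14.
DoU = (2C + 2 + N − H − X) / 2 = (2·6 + 2 + 0 − 14 − 0) / 2 = 0.

0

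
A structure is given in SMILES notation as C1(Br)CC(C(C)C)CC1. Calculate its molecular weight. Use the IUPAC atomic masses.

Atom tally by fragment:
  cyclopentane ring core → C:5 H:10
  (− 2 ring H displaced by substituents)
  + Br → Br:1
  + CH(CH3)2 → C:3 H:7
Element totals:
  C: 8
  H: 15
  Br: 1
Molecular formula: C8H15Br.
  M = 8(12.011) + 15(1.008) + 79.904
    = 96.088 + 15.120 + 79.904 = 191.112

191.11 g/mol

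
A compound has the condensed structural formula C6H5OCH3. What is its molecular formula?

Atom tally by fragment:
  benzene ring core → C:6 H:6
  (− 1 ring H displaced by substituents)
  + OCH3 → C:1 H:3 O:1
Element totals:
  C: 7
  H: 8
  O: 1

C7H8O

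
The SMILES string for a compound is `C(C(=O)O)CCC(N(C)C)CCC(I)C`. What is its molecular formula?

C11H22INO2

Atom tally by fragment:
  HOOCCH2 → C:2 H:3 O:2
  CH2 → C:1 H:2
  CH2 → C:1 H:2
  CH(N(CH3)2) → C:3 H:7 N:1
  CH2 → C:1 H:2
  CH2 → C:1 H:2
  CH(I) → C:1 H:1 I:1
  CH3 → C:1 H:3
Element totals:
  C: 11
  H: 22
  I: 1
  N: 1
  O: 2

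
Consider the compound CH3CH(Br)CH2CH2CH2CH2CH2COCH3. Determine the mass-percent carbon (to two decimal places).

Element totals:
  C: 9
  H: 17
  Br: 1
  O: 1
Molecular formula: C9H17BrO.
Molar mass = 221.138 g/mol.
Mass from C: 9 × 12.011 = 108.099 g/mol.
%C = 108.099 / 221.138 × 100 = 48.88%.

48.88%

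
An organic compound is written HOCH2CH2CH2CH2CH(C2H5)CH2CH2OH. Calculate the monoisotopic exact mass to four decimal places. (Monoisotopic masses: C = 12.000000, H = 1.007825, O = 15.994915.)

Atom tally by fragment:
  HOCH2CH2 → C:2 H:5 O:1
  CH2 → C:1 H:2
  CH2 → C:1 H:2
  CH(C2H5) → C:3 H:6
  CH2CH2OH → C:2 H:5 O:1
Element totals:
  C: 9
  H: 20
  O: 2
Molecular formula: C9H20O2.
  M = 9(12.0) + 20(1.007825) + 2(15.994915)
    = 108.000000 + 20.156500 + 31.989830 = 160.146330

160.1463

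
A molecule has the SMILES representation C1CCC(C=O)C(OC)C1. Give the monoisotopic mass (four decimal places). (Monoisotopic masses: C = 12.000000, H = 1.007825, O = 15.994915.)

Atom tally by fragment:
  cyclohexane ring core → C:6 H:12
  (− 2 ring H displaced by substituents)
  + CHO → C:1 H:1 O:1
  + OCH3 → C:1 H:3 O:1
Element totals:
  C: 8
  H: 14
  O: 2
Molecular formula: C8H14O2.
  M = 8(12.0) + 14(1.007825) + 2(15.994915)
    = 96.000000 + 14.109550 + 31.989830 = 142.099380

142.0994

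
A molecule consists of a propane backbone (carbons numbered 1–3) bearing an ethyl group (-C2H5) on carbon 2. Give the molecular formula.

Atom tally by fragment:
  CH3 → C:1 H:3
  CH(C2H5) → C:3 H:6
  CH3 → C:1 H:3
Element totals:
  C: 5
  H: 12

C5H12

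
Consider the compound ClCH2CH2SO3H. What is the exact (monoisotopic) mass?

Atom tally by fragment:
  ClCH2 → C:1 H:2 Cl:1
  CH2SO3H → C:1 H:3 S:1 O:3
Element totals:
  C: 2
  H: 5
  Cl: 1
  O: 3
  S: 1
Molecular formula: C2H5ClO3S.
  M = 2(12.0) + 5(1.007825) + 34.968853 + 3(15.994915) + 31.972071
    = 24.000000 + 5.039125 + 34.968853 + 47.984745 + 31.972071 = 143.964794

143.9648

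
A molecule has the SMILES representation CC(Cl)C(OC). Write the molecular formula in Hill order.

Atom tally by fragment:
  CH3 → C:1 H:3
  CH(Cl) → C:1 H:1 Cl:1
  CH2OCH3 → C:2 H:5 O:1
Element totals:
  C: 4
  H: 9
  Cl: 1
  O: 1

C4H9ClO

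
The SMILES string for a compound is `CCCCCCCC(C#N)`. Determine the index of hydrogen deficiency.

Atom tally by fragment:
  CH3 → C:1 H:3
  CH2 → C:1 H:2
  CH2 → C:1 H:2
  CH2 → C:1 H:2
  CH2 → C:1 H:2
  CH2 → C:1 H:2
  CH2 → C:1 H:2
  CH2CN → C:2 H:2 N:1
Element totals:
  C: 9
  H: 17
  N: 1
Molecular formula: C9H17N.
DoU = (2C + 2 + N − H − X) / 2 = (2·9 + 2 + 1 − 17 − 0) / 2 = 2.

2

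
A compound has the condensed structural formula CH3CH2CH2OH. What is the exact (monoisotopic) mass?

60.0575

Element totals:
  C: 3
  H: 8
  O: 1
Molecular formula: C3H8O.
  M = 3(12.0) + 8(1.007825) + 15.994915
    = 36.000000 + 8.062600 + 15.994915 = 60.057515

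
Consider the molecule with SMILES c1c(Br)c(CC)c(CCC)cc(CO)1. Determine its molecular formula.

C12H17BrO

Atom tally by fragment:
  benzene ring core → C:6 H:6
  (− 4 ring H displaced by substituents)
  + Br → Br:1
  + C2H5 → C:2 H:5
  + CH2CH2CH3 → C:3 H:7
  + CH2OH → C:1 H:3 O:1
Element totals:
  C: 12
  H: 17
  Br: 1
  O: 1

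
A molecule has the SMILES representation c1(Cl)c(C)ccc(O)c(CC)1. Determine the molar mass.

Atom tally by fragment:
  benzene ring core → C:6 H:6
  (− 4 ring H displaced by substituents)
  + Cl → Cl:1
  + CH3 → C:1 H:3
  + OH → O:1 H:1
  + C2H5 → C:2 H:5
Element totals:
  C: 9
  H: 11
  Cl: 1
  O: 1
Molecular formula: C9H11ClO.
  M = 9(12.011) + 11(1.008) + 35.45 + 15.999
    = 108.099 + 11.088 + 35.450 + 15.999 = 170.636

170.64 g/mol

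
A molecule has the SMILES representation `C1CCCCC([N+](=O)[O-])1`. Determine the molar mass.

Atom tally by fragment:
  cyclohexane ring core → C:6 H:12
  (− 1 ring H displaced by substituents)
  + NO2 → N:1 O:2
Element totals:
  C: 6
  H: 11
  N: 1
  O: 2
Molecular formula: C6H11NO2.
  M = 6(12.011) + 11(1.008) + 14.007 + 2(15.999)
    = 72.066 + 11.088 + 14.007 + 31.998 = 129.159

129.16 g/mol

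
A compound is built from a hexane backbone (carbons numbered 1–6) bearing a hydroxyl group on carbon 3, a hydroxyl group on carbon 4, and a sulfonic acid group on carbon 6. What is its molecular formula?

Atom tally by fragment:
  CH3 → C:1 H:3
  CH2 → C:1 H:2
  CH(OH) → C:1 H:2 O:1
  CH(OH) → C:1 H:2 O:1
  CH2 → C:1 H:2
  CH2SO3H → C:1 H:3 S:1 O:3
Element totals:
  C: 6
  H: 14
  O: 5
  S: 1

C6H14O5S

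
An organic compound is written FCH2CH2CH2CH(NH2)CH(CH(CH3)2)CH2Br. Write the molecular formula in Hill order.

Element totals:
  C: 9
  H: 19
  Br: 1
  F: 1
  N: 1

C9H19BrFN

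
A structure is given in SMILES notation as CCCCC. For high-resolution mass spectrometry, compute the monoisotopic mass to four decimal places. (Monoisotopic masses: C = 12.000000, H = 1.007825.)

Atom tally by fragment:
  CH3 → C:1 H:3
  CH2 → C:1 H:2
  CH2 → C:1 H:2
  CH2 → C:1 H:2
  CH3 → C:1 H:3
Element totals:
  C: 5
  H: 12
Molecular formula: C5H12.
  M = 5(12.0) + 12(1.007825)
    = 60.000000 + 12.093900 = 72.093900

72.0939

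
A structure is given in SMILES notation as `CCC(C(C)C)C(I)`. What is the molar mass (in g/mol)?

Atom tally by fragment:
  CH3 → C:1 H:3
  CH2 → C:1 H:2
  CH(CH(CH3)2) → C:4 H:8
  CH2I → C:1 H:2 I:1
Element totals:
  C: 7
  H: 15
  I: 1
Molecular formula: C7H15I.
  M = 7(12.011) + 15(1.008) + 126.904
    = 84.077 + 15.120 + 126.904 = 226.101

226.10 g/mol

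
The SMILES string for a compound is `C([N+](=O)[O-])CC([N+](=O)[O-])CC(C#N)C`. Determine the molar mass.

201.18 g/mol

Atom tally by fragment:
  O2NCH2 → C:1 H:2 N:1 O:2
  CH2 → C:1 H:2
  CH(NO2) → C:1 H:1 N:1 O:2
  CH2 → C:1 H:2
  CH(CN) → C:2 H:1 N:1
  CH3 → C:1 H:3
Element totals:
  C: 7
  H: 11
  N: 3
  O: 4
Molecular formula: C7H11N3O4.
  M = 7(12.011) + 11(1.008) + 3(14.007) + 4(15.999)
    = 84.077 + 11.088 + 42.021 + 63.996 = 201.182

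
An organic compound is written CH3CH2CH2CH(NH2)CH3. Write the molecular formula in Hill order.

C5H13N

Atom tally by fragment:
  CH3 → C:1 H:3
  CH2 → C:1 H:2
  CH2 → C:1 H:2
  CH(NH2) → C:1 H:3 N:1
  CH3 → C:1 H:3
Element totals:
  C: 5
  H: 13
  N: 1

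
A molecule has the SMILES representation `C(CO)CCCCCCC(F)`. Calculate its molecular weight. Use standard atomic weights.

162.25 g/mol

Atom tally by fragment:
  HOCH2CH2 → C:2 H:5 O:1
  CH2 → C:1 H:2
  CH2 → C:1 H:2
  CH2 → C:1 H:2
  CH2 → C:1 H:2
  CH2 → C:1 H:2
  CH2 → C:1 H:2
  CH2F → C:1 H:2 F:1
Element totals:
  C: 9
  H: 19
  F: 1
  O: 1
Molecular formula: C9H19FO.
  M = 9(12.011) + 19(1.008) + 18.998 + 15.999
    = 108.099 + 19.152 + 18.998 + 15.999 = 162.248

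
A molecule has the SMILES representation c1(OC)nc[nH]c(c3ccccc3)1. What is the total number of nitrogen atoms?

Atom tally by fragment:
  imidazole ring core → C:3 H:4 N:2
  (− 2 ring H displaced by substituents)
  + OCH3 → C:1 H:3 O:1
  + C6H5 → C:6 H:5
Element totals:
  C: 10
  H: 10
  N: 2
  O: 1

2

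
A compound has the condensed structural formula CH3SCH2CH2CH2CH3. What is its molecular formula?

C5H12S

Atom tally by fragment:
  CH3SCH2 → C:2 H:5 S:1
  CH2 → C:1 H:2
  CH2 → C:1 H:2
  CH3 → C:1 H:3
Element totals:
  C: 5
  H: 12
  S: 1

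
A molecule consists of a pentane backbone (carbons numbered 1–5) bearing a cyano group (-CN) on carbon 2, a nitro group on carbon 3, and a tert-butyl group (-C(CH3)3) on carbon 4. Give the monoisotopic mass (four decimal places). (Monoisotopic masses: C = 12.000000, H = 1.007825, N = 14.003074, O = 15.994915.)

198.1368

Atom tally by fragment:
  CH3 → C:1 H:3
  CH(CN) → C:2 H:1 N:1
  CH(NO2) → C:1 H:1 N:1 O:2
  CH(C(CH3)3) → C:5 H:10
  CH3 → C:1 H:3
Element totals:
  C: 10
  H: 18
  N: 2
  O: 2
Molecular formula: C10H18N2O2.
  M = 10(12.0) + 18(1.007825) + 2(14.003074) + 2(15.994915)
    = 120.000000 + 18.140850 + 28.006148 + 31.989830 = 198.136828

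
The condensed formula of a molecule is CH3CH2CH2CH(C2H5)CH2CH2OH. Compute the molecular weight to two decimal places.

Atom tally by fragment:
  CH3 → C:1 H:3
  CH2 → C:1 H:2
  CH2 → C:1 H:2
  CH(C2H5) → C:3 H:6
  CH2 → C:1 H:2
  CH2OH → C:1 H:3 O:1
Element totals:
  C: 8
  H: 18
  O: 1
Molecular formula: C8H18O.
  M = 8(12.011) + 18(1.008) + 15.999
    = 96.088 + 18.144 + 15.999 = 130.231

130.23 g/mol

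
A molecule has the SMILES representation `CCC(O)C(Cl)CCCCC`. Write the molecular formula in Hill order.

Atom tally by fragment:
  CH3 → C:1 H:3
  CH2 → C:1 H:2
  CH(OH) → C:1 H:2 O:1
  CH(Cl) → C:1 H:1 Cl:1
  CH2 → C:1 H:2
  CH2 → C:1 H:2
  CH2 → C:1 H:2
  CH2 → C:1 H:2
  CH3 → C:1 H:3
Element totals:
  C: 9
  H: 19
  Cl: 1
  O: 1

C9H19ClO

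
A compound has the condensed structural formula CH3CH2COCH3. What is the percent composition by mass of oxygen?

Element totals:
  C: 4
  H: 8
  O: 1
Molecular formula: C4H8O.
Molar mass = 72.107 g/mol.
Mass from O: 1 × 15.999 = 15.999 g/mol.
%O = 15.999 / 72.107 × 100 = 22.19%.

22.19%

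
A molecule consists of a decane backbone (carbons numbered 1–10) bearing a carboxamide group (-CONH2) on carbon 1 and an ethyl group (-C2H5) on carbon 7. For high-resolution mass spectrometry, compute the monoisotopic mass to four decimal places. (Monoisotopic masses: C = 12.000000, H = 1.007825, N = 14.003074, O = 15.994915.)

Atom tally by fragment:
  H2NOCCH2 → C:2 H:4 O:1 N:1
  CH2 → C:1 H:2
  CH2 → C:1 H:2
  CH2 → C:1 H:2
  CH2 → C:1 H:2
  CH2 → C:1 H:2
  CH(C2H5) → C:3 H:6
  CH2 → C:1 H:2
  CH2 → C:1 H:2
  CH3 → C:1 H:3
Element totals:
  C: 13
  H: 27
  N: 1
  O: 1
Molecular formula: C13H27NO.
  M = 13(12.0) + 27(1.007825) + 14.003074 + 15.994915
    = 156.000000 + 27.211275 + 14.003074 + 15.994915 = 213.209264

213.2093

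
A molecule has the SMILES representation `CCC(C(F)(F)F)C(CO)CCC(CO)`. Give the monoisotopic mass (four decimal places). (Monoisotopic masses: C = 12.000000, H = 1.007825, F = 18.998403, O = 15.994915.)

228.1337

Atom tally by fragment:
  CH3 → C:1 H:3
  CH2 → C:1 H:2
  CH(CF3) → C:2 H:1 F:3
  CH(CH2OH) → C:2 H:4 O:1
  CH2 → C:1 H:2
  CH2 → C:1 H:2
  CH2CH2OH → C:2 H:5 O:1
Element totals:
  C: 10
  H: 19
  F: 3
  O: 2
Molecular formula: C10H19F3O2.
  M = 10(12.0) + 19(1.007825) + 3(18.998403) + 2(15.994915)
    = 120.000000 + 19.148675 + 56.995209 + 31.989830 = 228.133714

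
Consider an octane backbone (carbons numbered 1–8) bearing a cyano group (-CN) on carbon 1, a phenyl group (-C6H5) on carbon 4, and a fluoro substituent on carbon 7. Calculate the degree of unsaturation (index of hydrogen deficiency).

6

Atom tally by fragment:
  NCCH2 → C:2 H:2 N:1
  CH2 → C:1 H:2
  CH2 → C:1 H:2
  CH(C6H5) → C:7 H:6
  CH2 → C:1 H:2
  CH2 → C:1 H:2
  CH(F) → C:1 H:1 F:1
  CH3 → C:1 H:3
Element totals:
  C: 15
  H: 20
  F: 1
  N: 1
Molecular formula: C15H20FN.
DoU = (2C + 2 + N − H − X) / 2 = (2·15 + 2 + 1 − 20 − 1) / 2 = 6.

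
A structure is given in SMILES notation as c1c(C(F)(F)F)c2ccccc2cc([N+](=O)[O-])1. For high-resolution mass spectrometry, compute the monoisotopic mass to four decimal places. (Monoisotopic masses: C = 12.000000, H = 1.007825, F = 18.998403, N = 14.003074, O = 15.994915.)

241.0351

Atom tally by fragment:
  naphthalene ring system core → C:10 H:8
  (− 2 ring H displaced by substituents)
  + CF3 → C:1 F:3
  + NO2 → N:1 O:2
Element totals:
  C: 11
  H: 6
  F: 3
  N: 1
  O: 2
Molecular formula: C11H6F3NO2.
  M = 11(12.0) + 6(1.007825) + 3(18.998403) + 14.003074 + 2(15.994915)
    = 132.000000 + 6.046950 + 56.995209 + 14.003074 + 31.989830 = 241.035063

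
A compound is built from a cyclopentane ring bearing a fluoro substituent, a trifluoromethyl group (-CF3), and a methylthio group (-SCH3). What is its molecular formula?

Atom tally by fragment:
  cyclopentane ring core → C:5 H:10
  (− 3 ring H displaced by substituents)
  + F → F:1
  + CF3 → C:1 F:3
  + SCH3 → C:1 H:3 S:1
Element totals:
  C: 7
  H: 10
  F: 4
  S: 1

C7H10F4S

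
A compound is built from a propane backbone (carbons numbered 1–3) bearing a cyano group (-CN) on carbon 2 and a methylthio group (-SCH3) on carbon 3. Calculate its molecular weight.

Atom tally by fragment:
  CH3 → C:1 H:3
  CH(CN) → C:2 H:1 N:1
  CH2SCH3 → C:2 H:5 S:1
Element totals:
  C: 5
  H: 9
  N: 1
  S: 1
Molecular formula: C5H9NS.
  M = 5(12.011) + 9(1.008) + 14.007 + 32.06
    = 60.055 + 9.072 + 14.007 + 32.060 = 115.194

115.19 g/mol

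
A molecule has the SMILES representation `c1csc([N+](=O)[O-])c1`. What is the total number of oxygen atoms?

Atom tally by fragment:
  thiophene ring core → C:4 H:4 S:1
  (− 1 ring H displaced by substituents)
  + NO2 → N:1 O:2
Element totals:
  C: 4
  H: 3
  N: 1
  O: 2
  S: 1

2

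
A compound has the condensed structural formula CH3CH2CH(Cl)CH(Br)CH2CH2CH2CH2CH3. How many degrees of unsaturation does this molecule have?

0

Atom tally by fragment:
  CH3 → C:1 H:3
  CH2 → C:1 H:2
  CH(Cl) → C:1 H:1 Cl:1
  CH(Br) → C:1 H:1 Br:1
  CH2 → C:1 H:2
  CH2 → C:1 H:2
  CH2 → C:1 H:2
  CH2 → C:1 H:2
  CH3 → C:1 H:3
Element totals:
  C: 9
  H: 18
  Br: 1
  Cl: 1
Molecular formula: C9H18BrCl.
DoU = (2C + 2 + N − H − X) / 2 = (2·9 + 2 + 0 − 18 − 2) / 2 = 0.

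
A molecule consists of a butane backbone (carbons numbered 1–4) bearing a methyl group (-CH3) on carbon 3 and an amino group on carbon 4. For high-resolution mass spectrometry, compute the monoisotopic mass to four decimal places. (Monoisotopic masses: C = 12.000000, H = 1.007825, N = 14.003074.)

Atom tally by fragment:
  CH3 → C:1 H:3
  CH2 → C:1 H:2
  CH(CH3) → C:2 H:4
  CH2NH2 → C:1 H:4 N:1
Element totals:
  C: 5
  H: 13
  N: 1
Molecular formula: C5H13N.
  M = 5(12.0) + 13(1.007825) + 14.003074
    = 60.000000 + 13.101725 + 14.003074 = 87.104799

87.1048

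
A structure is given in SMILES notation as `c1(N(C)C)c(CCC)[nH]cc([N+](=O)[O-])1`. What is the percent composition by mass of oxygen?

Atom tally by fragment:
  pyrrole ring core → C:4 H:5 N:1
  (− 3 ring H displaced by substituents)
  + N(CH3)2 → N:1 C:2 H:6
  + CH2CH2CH3 → C:3 H:7
  + NO2 → N:1 O:2
Element totals:
  C: 9
  H: 15
  N: 3
  O: 2
Molecular formula: C9H15N3O2.
Molar mass = 197.238 g/mol.
Mass from O: 2 × 15.999 = 31.998 g/mol.
%O = 31.998 / 197.238 × 100 = 16.22%.

16.22%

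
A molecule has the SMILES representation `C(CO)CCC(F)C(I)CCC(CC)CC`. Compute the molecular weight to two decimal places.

344.25 g/mol

Atom tally by fragment:
  HOCH2CH2 → C:2 H:5 O:1
  CH2 → C:1 H:2
  CH2 → C:1 H:2
  CH(F) → C:1 H:1 F:1
  CH(I) → C:1 H:1 I:1
  CH2 → C:1 H:2
  CH2 → C:1 H:2
  CH(C2H5) → C:3 H:6
  CH2 → C:1 H:2
  CH3 → C:1 H:3
Element totals:
  C: 13
  H: 26
  F: 1
  I: 1
  O: 1
Molecular formula: C13H26FIO.
  M = 13(12.011) + 26(1.008) + 18.998 + 126.904 + 15.999
    = 156.143 + 26.208 + 18.998 + 126.904 + 15.999 = 344.252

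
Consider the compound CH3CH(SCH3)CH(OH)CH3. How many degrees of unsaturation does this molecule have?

Element totals:
  C: 5
  H: 12
  O: 1
  S: 1
Molecular formula: C5H12OS.
DoU = (2C + 2 + N − H − X) / 2 = (2·5 + 2 + 0 − 12 − 0) / 2 = 0.

0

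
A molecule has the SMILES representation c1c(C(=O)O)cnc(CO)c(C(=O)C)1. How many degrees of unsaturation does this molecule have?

6

Atom tally by fragment:
  pyridine ring core → C:5 H:5 N:1
  (− 3 ring H displaced by substituents)
  + COOH → C:1 H:1 O:2
  + CH2OH → C:1 H:3 O:1
  + COCH3 → C:2 H:3 O:1
Element totals:
  C: 9
  H: 9
  N: 1
  O: 4
Molecular formula: C9H9NO4.
DoU = (2C + 2 + N − H − X) / 2 = (2·9 + 2 + 1 − 9 − 0) / 2 = 6.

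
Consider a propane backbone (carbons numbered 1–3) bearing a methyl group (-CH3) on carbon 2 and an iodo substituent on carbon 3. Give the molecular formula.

Atom tally by fragment:
  CH3 → C:1 H:3
  CH(CH3) → C:2 H:4
  CH2I → C:1 H:2 I:1
Element totals:
  C: 4
  H: 9
  I: 1

C4H9I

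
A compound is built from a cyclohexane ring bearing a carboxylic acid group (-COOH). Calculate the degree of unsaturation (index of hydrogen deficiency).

2

Atom tally by fragment:
  cyclohexane ring core → C:6 H:12
  (− 1 ring H displaced by substituents)
  + COOH → C:1 H:1 O:2
Element totals:
  C: 7
  H: 12
  O: 2
Molecular formula: C7H12O2.
DoU = (2C + 2 + N − H − X) / 2 = (2·7 + 2 + 0 − 12 − 0) / 2 = 2.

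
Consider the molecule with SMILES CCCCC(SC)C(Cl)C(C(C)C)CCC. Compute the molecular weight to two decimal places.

264.90 g/mol

Atom tally by fragment:
  CH3 → C:1 H:3
  CH2 → C:1 H:2
  CH2 → C:1 H:2
  CH2 → C:1 H:2
  CH(SCH3) → C:2 H:4 S:1
  CH(Cl) → C:1 H:1 Cl:1
  CH(CH(CH3)2) → C:4 H:8
  CH2 → C:1 H:2
  CH2 → C:1 H:2
  CH3 → C:1 H:3
Element totals:
  C: 14
  H: 29
  Cl: 1
  S: 1
Molecular formula: C14H29ClS.
  M = 14(12.011) + 29(1.008) + 35.45 + 32.06
    = 168.154 + 29.232 + 35.450 + 32.060 = 264.896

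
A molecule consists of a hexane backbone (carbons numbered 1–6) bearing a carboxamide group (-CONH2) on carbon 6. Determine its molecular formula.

C7H15NO

Atom tally by fragment:
  CH3 → C:1 H:3
  CH2 → C:1 H:2
  CH2 → C:1 H:2
  CH2 → C:1 H:2
  CH2 → C:1 H:2
  CH2CONH2 → C:2 H:4 O:1 N:1
Element totals:
  C: 7
  H: 15
  N: 1
  O: 1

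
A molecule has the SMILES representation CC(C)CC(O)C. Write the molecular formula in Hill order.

C6H14O

Atom tally by fragment:
  CH3 → C:1 H:3
  CH(CH3) → C:2 H:4
  CH2 → C:1 H:2
  CH(OH) → C:1 H:2 O:1
  CH3 → C:1 H:3
Element totals:
  C: 6
  H: 14
  O: 1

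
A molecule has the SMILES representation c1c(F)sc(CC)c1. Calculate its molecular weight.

130.18 g/mol

Atom tally by fragment:
  thiophene ring core → C:4 H:4 S:1
  (− 2 ring H displaced by substituents)
  + F → F:1
  + C2H5 → C:2 H:5
Element totals:
  C: 6
  H: 7
  F: 1
  S: 1
Molecular formula: C6H7FS.
  M = 6(12.011) + 7(1.008) + 18.998 + 32.06
    = 72.066 + 7.056 + 18.998 + 32.060 = 130.180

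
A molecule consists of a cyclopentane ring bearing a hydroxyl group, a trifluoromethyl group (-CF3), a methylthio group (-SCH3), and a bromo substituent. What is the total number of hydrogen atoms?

10

Atom tally by fragment:
  cyclopentane ring core → C:5 H:10
  (− 4 ring H displaced by substituents)
  + OH → O:1 H:1
  + CF3 → C:1 F:3
  + SCH3 → C:1 H:3 S:1
  + Br → Br:1
Element totals:
  C: 7
  H: 10
  Br: 1
  F: 3
  O: 1
  S: 1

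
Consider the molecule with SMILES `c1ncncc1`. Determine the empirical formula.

C2H2N

Atom tally by fragment:
  pyrimidine ring core → C:4 H:4 N:2
Element totals:
  C: 4
  H: 4
  N: 2
Molecular formula: C4H4N2.
gcd of subscripts = 2; dividing each by 2:
  C: 4/2 = 2
  H: 4/2 = 2
  N: 2/2 = 1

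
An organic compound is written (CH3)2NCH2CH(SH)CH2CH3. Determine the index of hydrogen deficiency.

0

Element totals:
  C: 6
  H: 15
  N: 1
  S: 1
Molecular formula: C6H15NS.
DoU = (2C + 2 + N − H − X) / 2 = (2·6 + 2 + 1 − 15 − 0) / 2 = 0.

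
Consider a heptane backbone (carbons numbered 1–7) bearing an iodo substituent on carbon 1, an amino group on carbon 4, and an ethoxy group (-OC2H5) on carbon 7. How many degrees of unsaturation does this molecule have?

Atom tally by fragment:
  ICH2 → C:1 H:2 I:1
  CH2 → C:1 H:2
  CH2 → C:1 H:2
  CH(NH2) → C:1 H:3 N:1
  CH2 → C:1 H:2
  CH2 → C:1 H:2
  CH2OC2H5 → C:3 H:7 O:1
Element totals:
  C: 9
  H: 20
  I: 1
  N: 1
  O: 1
Molecular formula: C9H20INO.
DoU = (2C + 2 + N − H − X) / 2 = (2·9 + 2 + 1 − 20 − 1) / 2 = 0.

0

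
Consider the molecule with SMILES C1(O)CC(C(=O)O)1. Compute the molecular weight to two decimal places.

102.09 g/mol

Atom tally by fragment:
  cyclopropane ring core → C:3 H:6
  (− 2 ring H displaced by substituents)
  + OH → O:1 H:1
  + COOH → C:1 H:1 O:2
Element totals:
  C: 4
  H: 6
  O: 3
Molecular formula: C4H6O3.
  M = 4(12.011) + 6(1.008) + 3(15.999)
    = 48.044 + 6.048 + 47.997 = 102.089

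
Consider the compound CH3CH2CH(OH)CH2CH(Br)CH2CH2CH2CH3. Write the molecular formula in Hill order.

Element totals:
  C: 9
  H: 19
  Br: 1
  O: 1

C9H19BrO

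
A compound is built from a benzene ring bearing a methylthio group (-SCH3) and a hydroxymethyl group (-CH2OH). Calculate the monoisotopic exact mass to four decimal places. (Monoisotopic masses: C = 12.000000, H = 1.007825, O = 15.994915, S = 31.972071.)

Atom tally by fragment:
  benzene ring core → C:6 H:6
  (− 2 ring H displaced by substituents)
  + SCH3 → C:1 H:3 S:1
  + CH2OH → C:1 H:3 O:1
Element totals:
  C: 8
  H: 10
  O: 1
  S: 1
Molecular formula: C8H10OS.
  M = 8(12.0) + 10(1.007825) + 15.994915 + 31.972071
    = 96.000000 + 10.078250 + 15.994915 + 31.972071 = 154.045236

154.0452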